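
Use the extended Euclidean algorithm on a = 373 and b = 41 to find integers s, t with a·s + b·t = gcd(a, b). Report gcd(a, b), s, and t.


Euclidean algorithm on (373, 41) — divide until remainder is 0:
  373 = 9 · 41 + 4
  41 = 10 · 4 + 1
  4 = 4 · 1 + 0
gcd(373, 41) = 1.
Track Bezout coefficients alongside the remainders: start with r₀ = 373 = a·1 + b·0 (s = 1, t = 0) and r₁ = 41 = a·0 + b·1 (s = 0, t = 1); each new remainder r_{k+1} = r_{k-1} − q_k·r_k inherits s_{k+1} = s_{k-1} − q_k·s_k, t_{k+1} = t_{k-1} − q_k·t_k, so r_k = a·s_k + b·t_k at every step:
  q = 9: r = 4, s = 1 − 9·0 = 1, t = 0 − 9·1 = -9  (check: 373·1 + 41·(-9) = 4)
  q = 10: r = 1, s = 0 − 10·1 = -10, t = 1 − 10·(-9) = 91  (check: 373·(-10) + 41·91 = 1)
The row with r = 1 (the gcd) gives the Bezout coefficients s = -10, t = 91.
Result: 373 · (-10) + 41 · (91) = 1.

gcd(373, 41) = 1; s = -10, t = 91 (check: 373·(-10) + 41·91 = 1).


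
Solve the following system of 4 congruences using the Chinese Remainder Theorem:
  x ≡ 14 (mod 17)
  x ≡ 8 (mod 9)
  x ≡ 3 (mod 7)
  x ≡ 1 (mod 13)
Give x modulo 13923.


Product of moduli M = 17 · 9 · 7 · 13 = 13923.
Merge one congruence at a time:
  Start: x ≡ 14 (mod 17).
  Combine with x ≡ 8 (mod 9); new modulus lcm = 153.
    Write x = 14 + 17·t and substitute into x ≡ 8 (mod 9): 17·t ≡ 8 − 14 = -6 (mod 9).
    Reduce coefficients mod 9: 8·t ≡ 3 (mod 9).
    The inverse of 8 mod 9 is 8 (since 8·8 = 64 = 7·9 + 1), so t ≡ 8·3 = 24 ≡ 6 (mod 9).
    Then x = 14 + 17·6 = 116, valid modulo lcm(17, 9) = 153: x ≡ 116 (mod 153).
  Combine with x ≡ 3 (mod 7); new modulus lcm = 1071.
    Write x = 116 + 153·t and substitute into x ≡ 3 (mod 7): 153·t ≡ 3 − 116 = -113 (mod 7).
    Reduce coefficients mod 7: 6·t ≡ 6 (mod 7).
    The inverse of 6 mod 7 is 6 (since 6·6 = 36 = 5·7 + 1), so t ≡ 6·6 = 36 ≡ 1 (mod 7).
    Then x = 116 + 153·1 = 269, valid modulo lcm(153, 7) = 1071: x ≡ 269 (mod 1071).
  Combine with x ≡ 1 (mod 13); new modulus lcm = 13923.
    Write x = 269 + 1071·t and substitute into x ≡ 1 (mod 13): 1071·t ≡ 1 − 269 = -268 (mod 13).
    Reduce coefficients mod 13: 5·t ≡ 5 (mod 13).
    The inverse of 5 mod 13 is 8 (since 5·8 = 40 = 3·13 + 1), so t ≡ 8·5 = 40 ≡ 1 (mod 13).
    Then x = 269 + 1071·1 = 1340, valid modulo lcm(1071, 13) = 13923: x ≡ 1340 (mod 13923).
Verify against each original: 1340 mod 17 = 14, 1340 mod 9 = 8, 1340 mod 7 = 3, 1340 mod 13 = 1.

x ≡ 1340 (mod 13923).


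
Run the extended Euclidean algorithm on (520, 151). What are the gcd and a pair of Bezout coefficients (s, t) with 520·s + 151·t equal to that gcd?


Euclidean algorithm on (520, 151) — divide until remainder is 0:
  520 = 3 · 151 + 67
  151 = 2 · 67 + 17
  67 = 3 · 17 + 16
  17 = 1 · 16 + 1
  16 = 16 · 1 + 0
gcd(520, 151) = 1.
Track Bezout coefficients alongside the remainders: start with r₀ = 520 = a·1 + b·0 (s = 1, t = 0) and r₁ = 151 = a·0 + b·1 (s = 0, t = 1); each new remainder r_{k+1} = r_{k-1} − q_k·r_k inherits s_{k+1} = s_{k-1} − q_k·s_k, t_{k+1} = t_{k-1} − q_k·t_k, so r_k = a·s_k + b·t_k at every step:
  q = 3: r = 67, s = 1 − 3·0 = 1, t = 0 − 3·1 = -3  (check: 520·1 + 151·(-3) = 67)
  q = 2: r = 17, s = 0 − 2·1 = -2, t = 1 − 2·(-3) = 7  (check: 520·(-2) + 151·7 = 17)
  q = 3: r = 16, s = 1 − 3·(-2) = 7, t = -3 − 3·7 = -24  (check: 520·7 + 151·(-24) = 16)
  q = 1: r = 1, s = -2 − 1·7 = -9, t = 7 − 1·(-24) = 31  (check: 520·(-9) + 151·31 = 1)
The row with r = 1 (the gcd) gives the Bezout coefficients s = -9, t = 31.
Result: 520 · (-9) + 151 · (31) = 1.

gcd(520, 151) = 1; s = -9, t = 31 (check: 520·(-9) + 151·31 = 1).


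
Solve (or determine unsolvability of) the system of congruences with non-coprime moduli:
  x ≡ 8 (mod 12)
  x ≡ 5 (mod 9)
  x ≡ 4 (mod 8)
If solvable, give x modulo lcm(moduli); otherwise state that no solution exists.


Moduli 12, 9, 8 are not pairwise coprime, so CRT works modulo lcm(m_i) when all pairwise compatibility conditions hold.
Pairwise compatibility: gcd(m_i, m_j) must divide a_i - a_j for every pair.
Merge one congruence at a time:
  Start: x ≡ 8 (mod 12).
  Combine with x ≡ 5 (mod 9): gcd(12, 9) = 3; 5 - 8 = -3, which IS divisible by 3, so compatible.
    Write x = 8 + 12·t and substitute into x ≡ 5 (mod 9): 12·t ≡ 5 − 8 = -3 (mod 9).
    Divide the congruence (and modulus) by g = 3: 4·t ≡ -1 (mod 3).
    Reduce coefficients mod 3: 1·t ≡ 2 (mod 3).
    So t ≡ 2 (mod 3).
    Then x = 8 + 12·2 = 32, valid modulo lcm(12, 9) = 36: x ≡ 32 (mod 36).
  Combine with x ≡ 4 (mod 8): gcd(36, 8) = 4; 4 - 32 = -28, which IS divisible by 4, so compatible.
    Write x = 32 + 36·t and substitute into x ≡ 4 (mod 8): 36·t ≡ 4 − 32 = -28 (mod 8).
    Divide the congruence (and modulus) by g = 4: 9·t ≡ -7 (mod 2).
    Reduce coefficients mod 2: 1·t ≡ 1 (mod 2).
    So t ≡ 1 (mod 2).
    Then x = 32 + 36·1 = 68, valid modulo lcm(36, 8) = 72: x ≡ 68 (mod 72).
Verify: 68 mod 12 = 8, 68 mod 9 = 5, 68 mod 8 = 4.

x ≡ 68 (mod 72).


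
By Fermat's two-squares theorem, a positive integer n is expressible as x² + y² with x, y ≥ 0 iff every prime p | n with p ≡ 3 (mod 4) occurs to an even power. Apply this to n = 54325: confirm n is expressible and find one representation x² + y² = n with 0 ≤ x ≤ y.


Step 1: Factor n = 54325 = 5^2 · 41 · 53.
Step 2: Check the mod-4 condition on each prime factor: 5 ≡ 1 (mod 4), exponent 2; 41 ≡ 1 (mod 4), exponent 1; 53 ≡ 1 (mod 4), exponent 1.
All primes ≡ 3 (mod 4) appear to even exponent (or don't appear), so by the two-squares theorem n IS expressible as a sum of two squares.
Step 3: Build a representation. Group n = k² · m with k = 5 and m = 41 · 53 = 2173 (a product of primes ≡ 1 (mod 4)); a representation of m scales to one of n via (k·x)² + (k·y)² = k²(x² + y²). Each prime p ≡ 1 (mod 4) is itself a sum of two squares; find a² by testing p − a² for a perfect square:
  41: 41 − 1² = 40, 41 − 2² = 37, 41 − 3² = 32, 41 − 4² = 25 = 5² ⇒ 41 = 4² + 5².
  53: 53 − 1² = 52, 53 − 2² = 49 = 7² ⇒ 53 = 2² + 7².
  Combine using the Brahmagupta–Fibonacci identity (a² + b²)(c² + d²) = (ac − bd)² + (ad + bc)² = (ac + bd)² + (ad − bc)²:
  41 · 53 = 2173: from (4² + 5²)(2² + 7²), take (4·2 − 5·7, 4·7 + 5·2) = (8 − 35, 28 + 10) = (-27, 38); dropping signs (only squares matter) gives (27, 38); check 27² + 38² = 729 + 1444 = 2173 ✓.
  Scale by k = 5: (5·27, 5·38) = (135, 190).
Step 4: Order so x ≤ y and verify: 135² + 190² = 18225 + 36100 = 54325 = n. ✓

n = 54325 = 135² + 190² (one valid representation with x ≤ y).


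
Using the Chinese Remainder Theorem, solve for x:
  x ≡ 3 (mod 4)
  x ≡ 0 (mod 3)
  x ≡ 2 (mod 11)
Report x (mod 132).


Moduli 4, 3, 11 are pairwise coprime; by CRT there is a unique solution modulo M = 4 · 3 · 11 = 132.
Solve pairwise, accumulating the modulus:
  Start with x ≡ 3 (mod 4).
  Combine with x ≡ 0 (mod 3): since gcd(4, 3) = 1, we get a unique residue mod 12.
    Write x = 3 + 4·t and substitute into x ≡ 0 (mod 3): 4·t ≡ 0 − 3 = -3 (mod 3).
    Reduce coefficients mod 3: 1·t ≡ 0 (mod 3).
    So t ≡ 0 (mod 3).
    Then x = 3 + 4·0 = 3, valid modulo lcm(4, 3) = 12: x ≡ 3 (mod 12).
  Combine with x ≡ 2 (mod 11): since gcd(12, 11) = 1, we get a unique residue mod 132.
    Write x = 3 + 12·t and substitute into x ≡ 2 (mod 11): 12·t ≡ 2 − 3 = -1 (mod 11).
    Reduce coefficients mod 11: 1·t ≡ 10 (mod 11).
    So t ≡ 10 (mod 11).
    Then x = 3 + 12·10 = 123, valid modulo lcm(12, 11) = 132: x ≡ 123 (mod 132).
Verify: 123 mod 4 = 3 ✓, 123 mod 3 = 0 ✓, 123 mod 11 = 2 ✓.

x ≡ 123 (mod 132).


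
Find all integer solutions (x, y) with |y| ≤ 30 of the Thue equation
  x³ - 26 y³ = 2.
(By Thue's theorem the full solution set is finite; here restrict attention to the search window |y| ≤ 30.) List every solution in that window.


The equation is x³ - 26y³ = 2. For fixed y, x³ = 26·y³ + 2, so a solution requires the RHS to be a perfect cube.
Strategy: iterate y from -30 to 30, compute RHS = 26·y³ + 2, and check whether it is a (positive or negative) perfect cube.
Check small values of y:
  y = 0: RHS = 2 is not a perfect cube.
  y = 1: RHS = 28 is not a perfect cube.
  y = -1: RHS = -24 is not a perfect cube.
  y = 2: RHS = 210 is not a perfect cube.
  y = -2: RHS = -206 is not a perfect cube.
  y = 3: RHS = 704 is not a perfect cube.
  y = -3: RHS = -700 is not a perfect cube.
Continuing the search up to |y| = 30 finds no solutions either.
No (x, y) in the scanned range satisfies the equation.

No integer solutions with |y| ≤ 30.


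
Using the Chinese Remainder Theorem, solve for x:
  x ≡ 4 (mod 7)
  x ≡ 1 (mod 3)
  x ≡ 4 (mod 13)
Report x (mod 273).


Moduli 7, 3, 13 are pairwise coprime; by CRT there is a unique solution modulo M = 7 · 3 · 13 = 273.
Solve pairwise, accumulating the modulus:
  Start with x ≡ 4 (mod 7).
  Combine with x ≡ 1 (mod 3): since gcd(7, 3) = 1, we get a unique residue mod 21.
    Write x = 4 + 7·t and substitute into x ≡ 1 (mod 3): 7·t ≡ 1 − 4 = -3 (mod 3).
    Reduce coefficients mod 3: 1·t ≡ 0 (mod 3).
    So t ≡ 0 (mod 3).
    Then x = 4 + 7·0 = 4, valid modulo lcm(7, 3) = 21: x ≡ 4 (mod 21).
  Combine with x ≡ 4 (mod 13): since gcd(21, 13) = 1, we get a unique residue mod 273.
    Write x = 4 + 21·t and substitute into x ≡ 4 (mod 13): 21·t ≡ 4 − 4 = 0 (mod 13).
    Reduce coefficients mod 13: 8·t ≡ 0 (mod 13).
    The inverse of 8 mod 13 is 5 (since 8·5 = 40 = 3·13 + 1), so t ≡ 5·0 = 0 ≡ 0 (mod 13).
    Then x = 4 + 21·0 = 4, valid modulo lcm(21, 13) = 273: x ≡ 4 (mod 273).
Verify: 4 mod 7 = 4 ✓, 4 mod 3 = 1 ✓, 4 mod 13 = 4 ✓.

x ≡ 4 (mod 273).


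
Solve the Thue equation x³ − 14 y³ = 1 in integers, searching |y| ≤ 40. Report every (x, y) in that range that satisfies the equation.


The equation is x³ - 14y³ = 1. For fixed y, x³ = 14·y³ + 1, so a solution requires the RHS to be a perfect cube.
Strategy: iterate y from -40 to 40, compute RHS = 14·y³ + 1, and check whether it is a (positive or negative) perfect cube.
Check small values of y:
  y = 0: RHS = 1 = (1)³ ⇒ x = 1 works.
  y = 1: RHS = 15 is not a perfect cube.
  y = -1: RHS = -13 is not a perfect cube.
  y = 2: RHS = 113 is not a perfect cube.
  y = -2: RHS = -111 is not a perfect cube.
  y = 3: RHS = 379 is not a perfect cube.
  y = -3: RHS = -377 is not a perfect cube.
Continuing the search up to |y| = 40 finds no further solutions beyond those listed.
Collected solutions: (1, 0).

Solutions (with |y| ≤ 40): (1, 0).


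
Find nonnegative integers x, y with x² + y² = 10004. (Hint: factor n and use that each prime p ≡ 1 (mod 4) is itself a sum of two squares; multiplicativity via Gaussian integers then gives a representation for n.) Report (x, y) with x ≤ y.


Step 1: Factor n = 10004 = 2^2 · 41 · 61.
Step 2: Check the mod-4 condition on each prime factor: 2 = 2 (special); 41 ≡ 1 (mod 4), exponent 1; 61 ≡ 1 (mod 4), exponent 1.
All primes ≡ 3 (mod 4) appear to even exponent (or don't appear), so by the two-squares theorem n IS expressible as a sum of two squares.
Step 3: Build a representation. Group n = k² · m with k = 2 and m = 41 · 61 = 2501 (a product of primes ≡ 1 (mod 4)); a representation of m scales to one of n via (k·x)² + (k·y)² = k²(x² + y²). Each prime p ≡ 1 (mod 4) is itself a sum of two squares; find a² by testing p − a² for a perfect square:
  41: 41 − 1² = 40, 41 − 2² = 37, 41 − 3² = 32, 41 − 4² = 25 = 5² ⇒ 41 = 4² + 5².
  61: 61 − 1² = 60, 61 − 2² = 57, 61 − 3² = 52, 61 − 4² = 45, 61 − 5² = 36 = 6² ⇒ 61 = 5² + 6².
  Combine using the Brahmagupta–Fibonacci identity (a² + b²)(c² + d²) = (ac − bd)² + (ad + bc)² = (ac + bd)² + (ad − bc)²:
  41 · 61 = 2501: from (4² + 5²)(5² + 6²), take (4·5 − 5·6, 4·6 + 5·5) = (20 − 30, 24 + 25) = (-10, 49); dropping signs (only squares matter) gives (10, 49); check 10² + 49² = 100 + 2401 = 2501 ✓.
  Scale by k = 2: (2·10, 2·49) = (20, 98).
Step 4: Order so x ≤ y and verify: 20² + 98² = 400 + 9604 = 10004 = n. ✓

n = 10004 = 20² + 98² (one valid representation with x ≤ y).


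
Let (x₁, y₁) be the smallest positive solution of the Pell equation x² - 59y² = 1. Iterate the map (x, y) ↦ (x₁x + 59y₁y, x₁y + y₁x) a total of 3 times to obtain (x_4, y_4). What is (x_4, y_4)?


Step 1: Find the fundamental solution (x₁, y₁) of x² - 59y² = 1.
  Expand √59 as a continued fraction. a₀ = ⌊√59⌋ = 7; iterate m_{k+1} = d_k·a_k − m_k, d_{k+1} = (59 − m_{k+1}²)/d_k, a_{k+1} = ⌊(a₀ + m_{k+1})/d_{k+1}⌋ (starting m₀ = 0, d₀ = 1), with convergents p_k = a_k·p_{k-1} + p_{k-2}, q_k = a_k·q_{k-1} + q_{k-2} (p₋₁ = 1, q₋₁ = 0):
  k = 0: a₀ = 7; p₀/q₀ = 7/1; p₀² − 59·q₀² = 49 − 59 = -10.
  k = 1: m = 7, d = 10, a = ⌊(7 + 7)/10⌋ = 1; p/q = (1·7 + 1)/(1·1 + 0) = 8/1; p² − 59·q² = 64 − 59 = 5.
  k = 2: m = 3, d = 5, a = ⌊(7 + 3)/5⌋ = 2; p/q = (2·8 + 7)/(2·1 + 1) = 23/3; p² − 59·q² = 529 − 531 = -2.
  k = 3: m = 7, d = 2, a = ⌊(7 + 7)/2⌋ = 7; p/q = (7·23 + 8)/(7·3 + 1) = 169/22; p² − 59·q² = 28561 − 28556 = 5.
  k = 4: m = 7, d = 5, a = ⌊(7 + 7)/5⌋ = 2; p/q = (2·169 + 23)/(2·22 + 3) = 361/47; p² − 59·q² = 130321 − 130331 = -10.
  k = 5: m = 3, d = 10, a = ⌊(7 + 3)/10⌋ = 1; p/q = (1·361 + 169)/(1·47 + 22) = 530/69; p² − 59·q² = 280900 − 280899 = 1.
  The first convergent with p² − 59·q² = 1 gives the fundamental solution (x₁, y₁) = (530, 69).
Step 2: Apply the recurrence (x_{n+1}, y_{n+1}) = (x₁x_n + 59y₁y_n, x₁y_n + y₁x_n) repeatedly.
  From (x_1, y_1) = (530, 69): x_2 = 530·530 + 59·69·69 = 561799; y_2 = 530·69 + 69·530 = 73140.
  From (x_2, y_2) = (561799, 73140): x_3 = 530·561799 + 59·69·73140 = 595506410; y_3 = 530·73140 + 69·561799 = 77528331.
  From (x_3, y_3) = (595506410, 77528331): x_4 = 530·595506410 + 59·69·77528331 = 631236232801; y_4 = 530·77528331 + 69·595506410 = 82179957720.
Step 3: Verify x_4² - 59·y_4² = 398459181600798268305601 - 398459181600798268305600 = 1 (should be 1). ✓

(x_1, y_1) = (530, 69); (x_4, y_4) = (631236232801, 82179957720).


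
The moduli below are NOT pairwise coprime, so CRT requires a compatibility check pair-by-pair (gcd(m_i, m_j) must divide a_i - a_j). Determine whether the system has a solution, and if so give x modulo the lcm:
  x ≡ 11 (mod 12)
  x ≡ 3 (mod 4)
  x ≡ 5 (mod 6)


Moduli 12, 4, 6 are not pairwise coprime, so CRT works modulo lcm(m_i) when all pairwise compatibility conditions hold.
Pairwise compatibility: gcd(m_i, m_j) must divide a_i - a_j for every pair.
Merge one congruence at a time:
  Start: x ≡ 11 (mod 12).
  Combine with x ≡ 3 (mod 4): gcd(12, 4) = 4; 3 - 11 = -8, which IS divisible by 4, so compatible.
    Write x = 11 + 12·t and substitute into x ≡ 3 (mod 4): 12·t ≡ 3 − 11 = -8 (mod 4).
    Divide the congruence (and modulus) by g = 4: 3·t ≡ -2 (mod 1).
    Modulo 1 every t works; take t = 0.
    Then x = 11 + 12·0 = 11, valid modulo lcm(12, 4) = 12: x ≡ 11 (mod 12).
  Combine with x ≡ 5 (mod 6): gcd(12, 6) = 6; 5 - 11 = -6, which IS divisible by 6, so compatible.
    Write x = 11 + 12·t and substitute into x ≡ 5 (mod 6): 12·t ≡ 5 − 11 = -6 (mod 6).
    Divide the congruence (and modulus) by g = 6: 2·t ≡ -1 (mod 1).
    Modulo 1 every t works; take t = 0.
    Then x = 11 + 12·0 = 11, valid modulo lcm(12, 6) = 12: x ≡ 11 (mod 12).
Verify: 11 mod 12 = 11, 11 mod 4 = 3, 11 mod 6 = 5.

x ≡ 11 (mod 12).


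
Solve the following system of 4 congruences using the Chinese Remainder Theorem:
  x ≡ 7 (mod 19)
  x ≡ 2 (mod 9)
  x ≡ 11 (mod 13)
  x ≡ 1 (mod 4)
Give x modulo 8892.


Product of moduli M = 19 · 9 · 13 · 4 = 8892.
Merge one congruence at a time:
  Start: x ≡ 7 (mod 19).
  Combine with x ≡ 2 (mod 9); new modulus lcm = 171.
    Write x = 7 + 19·t and substitute into x ≡ 2 (mod 9): 19·t ≡ 2 − 7 = -5 (mod 9).
    Reduce coefficients mod 9: 1·t ≡ 4 (mod 9).
    So t ≡ 4 (mod 9).
    Then x = 7 + 19·4 = 83, valid modulo lcm(19, 9) = 171: x ≡ 83 (mod 171).
  Combine with x ≡ 11 (mod 13); new modulus lcm = 2223.
    Write x = 83 + 171·t and substitute into x ≡ 11 (mod 13): 171·t ≡ 11 − 83 = -72 (mod 13).
    Reduce coefficients mod 13: 2·t ≡ 6 (mod 13).
    The inverse of 2 mod 13 is 7 (since 2·7 = 14 = 1·13 + 1), so t ≡ 7·6 = 42 ≡ 3 (mod 13).
    Then x = 83 + 171·3 = 596, valid modulo lcm(171, 13) = 2223: x ≡ 596 (mod 2223).
  Combine with x ≡ 1 (mod 4); new modulus lcm = 8892.
    Write x = 596 + 2223·t and substitute into x ≡ 1 (mod 4): 2223·t ≡ 1 − 596 = -595 (mod 4).
    Reduce coefficients mod 4: 3·t ≡ 1 (mod 4).
    The inverse of 3 mod 4 is 3 (since 3·3 = 9 = 2·4 + 1), so t ≡ 3·1 = 3 ≡ 3 (mod 4).
    Then x = 596 + 2223·3 = 7265, valid modulo lcm(2223, 4) = 8892: x ≡ 7265 (mod 8892).
Verify against each original: 7265 mod 19 = 7, 7265 mod 9 = 2, 7265 mod 13 = 11, 7265 mod 4 = 1.

x ≡ 7265 (mod 8892).


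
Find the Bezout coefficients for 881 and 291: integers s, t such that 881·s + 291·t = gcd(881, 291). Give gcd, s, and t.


Euclidean algorithm on (881, 291) — divide until remainder is 0:
  881 = 3 · 291 + 8
  291 = 36 · 8 + 3
  8 = 2 · 3 + 2
  3 = 1 · 2 + 1
  2 = 2 · 1 + 0
gcd(881, 291) = 1.
Track Bezout coefficients alongside the remainders: start with r₀ = 881 = a·1 + b·0 (s = 1, t = 0) and r₁ = 291 = a·0 + b·1 (s = 0, t = 1); each new remainder r_{k+1} = r_{k-1} − q_k·r_k inherits s_{k+1} = s_{k-1} − q_k·s_k, t_{k+1} = t_{k-1} − q_k·t_k, so r_k = a·s_k + b·t_k at every step:
  q = 3: r = 8, s = 1 − 3·0 = 1, t = 0 − 3·1 = -3  (check: 881·1 + 291·(-3) = 8)
  q = 36: r = 3, s = 0 − 36·1 = -36, t = 1 − 36·(-3) = 109  (check: 881·(-36) + 291·109 = 3)
  q = 2: r = 2, s = 1 − 2·(-36) = 73, t = -3 − 2·109 = -221  (check: 881·73 + 291·(-221) = 2)
  q = 1: r = 1, s = -36 − 1·73 = -109, t = 109 − 1·(-221) = 330  (check: 881·(-109) + 291·330 = 1)
The row with r = 1 (the gcd) gives the Bezout coefficients s = -109, t = 330.
Result: 881 · (-109) + 291 · (330) = 1.

gcd(881, 291) = 1; s = -109, t = 330 (check: 881·(-109) + 291·330 = 1).


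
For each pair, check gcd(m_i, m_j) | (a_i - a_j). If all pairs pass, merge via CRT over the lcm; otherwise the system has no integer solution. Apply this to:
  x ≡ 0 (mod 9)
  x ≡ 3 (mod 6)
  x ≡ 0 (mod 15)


Moduli 9, 6, 15 are not pairwise coprime, so CRT works modulo lcm(m_i) when all pairwise compatibility conditions hold.
Pairwise compatibility: gcd(m_i, m_j) must divide a_i - a_j for every pair.
Merge one congruence at a time:
  Start: x ≡ 0 (mod 9).
  Combine with x ≡ 3 (mod 6): gcd(9, 6) = 3; 3 - 0 = 3, which IS divisible by 3, so compatible.
    Write x = 0 + 9·t and substitute into x ≡ 3 (mod 6): 9·t ≡ 3 − 0 = 3 (mod 6).
    Divide the congruence (and modulus) by g = 3: 3·t ≡ 1 (mod 2).
    Reduce coefficients mod 2: 1·t ≡ 1 (mod 2).
    So t ≡ 1 (mod 2).
    Then x = 0 + 9·1 = 9, valid modulo lcm(9, 6) = 18: x ≡ 9 (mod 18).
  Combine with x ≡ 0 (mod 15): gcd(18, 15) = 3; 0 - 9 = -9, which IS divisible by 3, so compatible.
    Write x = 9 + 18·t and substitute into x ≡ 0 (mod 15): 18·t ≡ 0 − 9 = -9 (mod 15).
    Divide the congruence (and modulus) by g = 3: 6·t ≡ -3 (mod 5).
    Reduce coefficients mod 5: 1·t ≡ 2 (mod 5).
    So t ≡ 2 (mod 5).
    Then x = 9 + 18·2 = 45, valid modulo lcm(18, 15) = 90: x ≡ 45 (mod 90).
Verify: 45 mod 9 = 0, 45 mod 6 = 3, 45 mod 15 = 0.

x ≡ 45 (mod 90).


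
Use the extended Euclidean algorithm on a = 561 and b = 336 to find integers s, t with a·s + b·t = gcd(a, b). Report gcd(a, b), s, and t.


Euclidean algorithm on (561, 336) — divide until remainder is 0:
  561 = 1 · 336 + 225
  336 = 1 · 225 + 111
  225 = 2 · 111 + 3
  111 = 37 · 3 + 0
gcd(561, 336) = 3.
Track Bezout coefficients alongside the remainders: start with r₀ = 561 = a·1 + b·0 (s = 1, t = 0) and r₁ = 336 = a·0 + b·1 (s = 0, t = 1); each new remainder r_{k+1} = r_{k-1} − q_k·r_k inherits s_{k+1} = s_{k-1} − q_k·s_k, t_{k+1} = t_{k-1} − q_k·t_k, so r_k = a·s_k + b·t_k at every step:
  q = 1: r = 225, s = 1 − 1·0 = 1, t = 0 − 1·1 = -1  (check: 561·1 + 336·(-1) = 225)
  q = 1: r = 111, s = 0 − 1·1 = -1, t = 1 − 1·(-1) = 2  (check: 561·(-1) + 336·2 = 111)
  q = 2: r = 3, s = 1 − 2·(-1) = 3, t = -1 − 2·2 = -5  (check: 561·3 + 336·(-5) = 3)
The row with r = 3 (the gcd) gives the Bezout coefficients s = 3, t = -5.
Result: 561 · (3) + 336 · (-5) = 3.

gcd(561, 336) = 3; s = 3, t = -5 (check: 561·3 + 336·(-5) = 3).


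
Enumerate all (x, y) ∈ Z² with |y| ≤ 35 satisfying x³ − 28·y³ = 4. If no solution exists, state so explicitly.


The equation is x³ - 28y³ = 4. For fixed y, x³ = 28·y³ + 4, so a solution requires the RHS to be a perfect cube.
Strategy: iterate y from -35 to 35, compute RHS = 28·y³ + 4, and check whether it is a (positive or negative) perfect cube.
Check small values of y:
  y = 0: RHS = 4 is not a perfect cube.
  y = 1: RHS = 32 is not a perfect cube.
  y = -1: RHS = -24 is not a perfect cube.
  y = 2: RHS = 228 is not a perfect cube.
  y = -2: RHS = -220 is not a perfect cube.
  y = 3: RHS = 760 is not a perfect cube.
  y = -3: RHS = -752 is not a perfect cube.
Continuing the search up to |y| = 35 finds no solutions either.
No (x, y) in the scanned range satisfies the equation.

No integer solutions with |y| ≤ 35.


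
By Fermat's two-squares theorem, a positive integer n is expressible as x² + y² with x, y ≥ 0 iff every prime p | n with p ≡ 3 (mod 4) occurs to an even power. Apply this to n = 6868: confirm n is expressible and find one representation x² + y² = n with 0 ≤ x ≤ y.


Step 1: Factor n = 6868 = 2^2 · 17 · 101.
Step 2: Check the mod-4 condition on each prime factor: 2 = 2 (special); 17 ≡ 1 (mod 4), exponent 1; 101 ≡ 1 (mod 4), exponent 1.
All primes ≡ 3 (mod 4) appear to even exponent (or don't appear), so by the two-squares theorem n IS expressible as a sum of two squares.
Step 3: Build a representation. Group n = k² · m with k = 2 and m = 17 · 101 = 1717 (a product of primes ≡ 1 (mod 4)); a representation of m scales to one of n via (k·x)² + (k·y)² = k²(x² + y²). Each prime p ≡ 1 (mod 4) is itself a sum of two squares; find a² by testing p − a² for a perfect square:
  17: 17 − 1² = 16 = 4² ⇒ 17 = 1² + 4².
  101: 101 − 1² = 100 = 10² ⇒ 101 = 1² + 10².
  Combine using the Brahmagupta–Fibonacci identity (a² + b²)(c² + d²) = (ac − bd)² + (ad + bc)² = (ac + bd)² + (ad − bc)²:
  17 · 101 = 1717: from (1² + 4²)(1² + 10²), take (1·1 − 4·10, 1·10 + 4·1) = (1 − 40, 10 + 4) = (-39, 14); dropping signs (only squares matter) gives (39, 14); check 39² + 14² = 1521 + 196 = 1717 ✓.
  Scale by k = 2: (2·39, 2·14) = (78, 28).
Step 4: Order so x ≤ y and verify: 28² + 78² = 784 + 6084 = 6868 = n. ✓

n = 6868 = 28² + 78² (one valid representation with x ≤ y).


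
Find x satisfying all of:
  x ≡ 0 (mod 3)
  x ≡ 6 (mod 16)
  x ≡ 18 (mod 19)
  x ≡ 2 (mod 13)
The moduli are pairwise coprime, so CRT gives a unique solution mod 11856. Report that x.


Product of moduli M = 3 · 16 · 19 · 13 = 11856.
Merge one congruence at a time:
  Start: x ≡ 0 (mod 3).
  Combine with x ≡ 6 (mod 16); new modulus lcm = 48.
    Write x = 0 + 3·t and substitute into x ≡ 6 (mod 16): 3·t ≡ 6 − 0 = 6 (mod 16).
    The inverse of 3 mod 16 is 11 (since 3·11 = 33 = 2·16 + 1), so t ≡ 11·6 = 66 ≡ 2 (mod 16).
    Then x = 0 + 3·2 = 6, valid modulo lcm(3, 16) = 48: x ≡ 6 (mod 48).
  Combine with x ≡ 18 (mod 19); new modulus lcm = 912.
    Write x = 6 + 48·t and substitute into x ≡ 18 (mod 19): 48·t ≡ 18 − 6 = 12 (mod 19).
    Reduce coefficients mod 19: 10·t ≡ 12 (mod 19).
    The inverse of 10 mod 19 is 2 (since 10·2 = 20 = 1·19 + 1), so t ≡ 2·12 = 24 ≡ 5 (mod 19).
    Then x = 6 + 48·5 = 246, valid modulo lcm(48, 19) = 912: x ≡ 246 (mod 912).
  Combine with x ≡ 2 (mod 13); new modulus lcm = 11856.
    Write x = 246 + 912·t and substitute into x ≡ 2 (mod 13): 912·t ≡ 2 − 246 = -244 (mod 13).
    Reduce coefficients mod 13: 2·t ≡ 3 (mod 13).
    The inverse of 2 mod 13 is 7 (since 2·7 = 14 = 1·13 + 1), so t ≡ 7·3 = 21 ≡ 8 (mod 13).
    Then x = 246 + 912·8 = 7542, valid modulo lcm(912, 13) = 11856: x ≡ 7542 (mod 11856).
Verify against each original: 7542 mod 3 = 0, 7542 mod 16 = 6, 7542 mod 19 = 18, 7542 mod 13 = 2.

x ≡ 7542 (mod 11856).


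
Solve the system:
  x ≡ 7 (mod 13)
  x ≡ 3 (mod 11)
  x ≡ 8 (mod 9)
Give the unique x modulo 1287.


Moduli 13, 11, 9 are pairwise coprime; by CRT there is a unique solution modulo M = 13 · 11 · 9 = 1287.
Solve pairwise, accumulating the modulus:
  Start with x ≡ 7 (mod 13).
  Combine with x ≡ 3 (mod 11): since gcd(13, 11) = 1, we get a unique residue mod 143.
    Write x = 7 + 13·t and substitute into x ≡ 3 (mod 11): 13·t ≡ 3 − 7 = -4 (mod 11).
    Reduce coefficients mod 11: 2·t ≡ 7 (mod 11).
    The inverse of 2 mod 11 is 6 (since 2·6 = 12 = 1·11 + 1), so t ≡ 6·7 = 42 ≡ 9 (mod 11).
    Then x = 7 + 13·9 = 124, valid modulo lcm(13, 11) = 143: x ≡ 124 (mod 143).
  Combine with x ≡ 8 (mod 9): since gcd(143, 9) = 1, we get a unique residue mod 1287.
    Write x = 124 + 143·t and substitute into x ≡ 8 (mod 9): 143·t ≡ 8 − 124 = -116 (mod 9).
    Reduce coefficients mod 9: 8·t ≡ 1 (mod 9).
    The inverse of 8 mod 9 is 8 (since 8·8 = 64 = 7·9 + 1), so t ≡ 8·1 = 8 ≡ 8 (mod 9).
    Then x = 124 + 143·8 = 1268, valid modulo lcm(143, 9) = 1287: x ≡ 1268 (mod 1287).
Verify: 1268 mod 13 = 7 ✓, 1268 mod 11 = 3 ✓, 1268 mod 9 = 8 ✓.

x ≡ 1268 (mod 1287).


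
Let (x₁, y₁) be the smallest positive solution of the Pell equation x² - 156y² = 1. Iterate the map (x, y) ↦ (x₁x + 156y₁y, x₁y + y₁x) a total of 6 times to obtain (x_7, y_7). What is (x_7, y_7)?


Step 1: Find the fundamental solution (x₁, y₁) of x² - 156y² = 1.
  Expand √156 as a continued fraction. a₀ = ⌊√156⌋ = 12; iterate m_{k+1} = d_k·a_k − m_k, d_{k+1} = (156 − m_{k+1}²)/d_k, a_{k+1} = ⌊(a₀ + m_{k+1})/d_{k+1}⌋ (starting m₀ = 0, d₀ = 1), with convergents p_k = a_k·p_{k-1} + p_{k-2}, q_k = a_k·q_{k-1} + q_{k-2} (p₋₁ = 1, q₋₁ = 0):
  k = 0: a₀ = 12; p₀/q₀ = 12/1; p₀² − 156·q₀² = 144 − 156 = -12.
  k = 1: m = 12, d = 12, a = ⌊(12 + 12)/12⌋ = 2; p/q = (2·12 + 1)/(2·1 + 0) = 25/2; p² − 156·q² = 625 − 624 = 1.
  The first convergent with p² − 156·q² = 1 gives the fundamental solution (x₁, y₁) = (25, 2).
Step 2: Apply the recurrence (x_{n+1}, y_{n+1}) = (x₁x_n + 156y₁y_n, x₁y_n + y₁x_n) repeatedly.
  From (x_1, y_1) = (25, 2): x_2 = 25·25 + 156·2·2 = 1249; y_2 = 25·2 + 2·25 = 100.
  From (x_2, y_2) = (1249, 100): x_3 = 25·1249 + 156·2·100 = 62425; y_3 = 25·100 + 2·1249 = 4998.
  From (x_3, y_3) = (62425, 4998): x_4 = 25·62425 + 156·2·4998 = 3120001; y_4 = 25·4998 + 2·62425 = 249800.
  From (x_4, y_4) = (3120001, 249800): x_5 = 25·3120001 + 156·2·249800 = 155937625; y_5 = 25·249800 + 2·3120001 = 12485002.
  From (x_5, y_5) = (155937625, 12485002): x_6 = 25·155937625 + 156·2·12485002 = 7793761249; y_6 = 25·12485002 + 2·155937625 = 624000300.
  From (x_6, y_6) = (7793761249, 624000300): x_7 = 25·7793761249 + 156·2·624000300 = 389532124825; y_7 = 25·624000300 + 2·7793761249 = 31187529998.
Step 3: Verify x_7² - 156·y_7² = 151735276270679381280625 - 151735276270679381280624 = 1 (should be 1). ✓

(x_1, y_1) = (25, 2); (x_7, y_7) = (389532124825, 31187529998).


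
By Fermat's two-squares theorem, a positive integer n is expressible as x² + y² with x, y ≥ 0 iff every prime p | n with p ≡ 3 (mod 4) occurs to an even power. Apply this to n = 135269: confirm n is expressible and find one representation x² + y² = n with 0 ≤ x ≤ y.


Step 1: Factor n = 135269 = 17 · 73 · 109.
Step 2: Check the mod-4 condition on each prime factor: 17 ≡ 1 (mod 4), exponent 1; 73 ≡ 1 (mod 4), exponent 1; 109 ≡ 1 (mod 4), exponent 1.
All primes ≡ 3 (mod 4) appear to even exponent (or don't appear), so by the two-squares theorem n IS expressible as a sum of two squares.
Step 3: Build a representation. Here n = 17 · 73 · 109 is a product of primes ≡ 1 (mod 4). Each prime p ≡ 1 (mod 4) is itself a sum of two squares; find a² by testing p − a² for a perfect square:
  17: 17 − 1² = 16 = 4² ⇒ 17 = 1² + 4².
  73: 73 − 1² = 72, 73 − 2² = 69, 73 − 3² = 64 = 8² ⇒ 73 = 3² + 8².
  109: 109 − 1² = 108, 109 − 2² = 105, 109 − 3² = 100 = 10² ⇒ 109 = 3² + 10².
  Combine using the Brahmagupta–Fibonacci identity (a² + b²)(c² + d²) = (ac − bd)² + (ad + bc)² = (ac + bd)² + (ad − bc)²:
  17 · 73 = 1241: from (1² + 4²)(3² + 8²), take (1·3 − 4·8, 1·8 + 4·3) = (3 − 32, 8 + 12) = (-29, 20); dropping signs (only squares matter) gives (29, 20); check 29² + 20² = 841 + 400 = 1241 ✓.
  1241 · 109 = 135269: from (29² + 20²)(3² + 10²), take (29·3 − 20·10, 29·10 + 20·3) = (87 − 200, 290 + 60) = (-113, 350); dropping signs (only squares matter) gives (113, 350); check 113² + 350² = 12769 + 122500 = 135269 ✓.
Step 4: Order so x ≤ y and verify: 113² + 350² = 12769 + 122500 = 135269 = n. ✓

n = 135269 = 113² + 350² (one valid representation with x ≤ y).


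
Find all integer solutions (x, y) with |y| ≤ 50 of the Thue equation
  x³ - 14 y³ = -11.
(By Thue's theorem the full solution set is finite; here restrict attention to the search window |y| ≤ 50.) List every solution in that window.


The equation is x³ - 14y³ = -11. For fixed y, x³ = 14·y³ − 11, so a solution requires the RHS to be a perfect cube.
Strategy: iterate y from -50 to 50, compute RHS = 14·y³ − 11, and check whether it is a (positive or negative) perfect cube.
Check small values of y:
  y = 0: RHS = -11 is not a perfect cube.
  y = 1: RHS = 3 is not a perfect cube.
  y = -1: RHS = -25 is not a perfect cube.
  y = 2: RHS = 101 is not a perfect cube.
  y = -2: RHS = -123 is not a perfect cube.
  y = 3: RHS = 367 is not a perfect cube.
  y = -3: RHS = -389 is not a perfect cube.
Continuing the search up to |y| = 50 finds no solutions either.
No (x, y) in the scanned range satisfies the equation.

No integer solutions with |y| ≤ 50.


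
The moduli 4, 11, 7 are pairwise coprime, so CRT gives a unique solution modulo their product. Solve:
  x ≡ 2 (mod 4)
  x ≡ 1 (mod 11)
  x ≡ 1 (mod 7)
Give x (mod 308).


Moduli 4, 11, 7 are pairwise coprime; by CRT there is a unique solution modulo M = 4 · 11 · 7 = 308.
Solve pairwise, accumulating the modulus:
  Start with x ≡ 2 (mod 4).
  Combine with x ≡ 1 (mod 11): since gcd(4, 11) = 1, we get a unique residue mod 44.
    Write x = 2 + 4·t and substitute into x ≡ 1 (mod 11): 4·t ≡ 1 − 2 = -1 (mod 11).
    Reduce coefficients mod 11: 4·t ≡ 10 (mod 11).
    The inverse of 4 mod 11 is 3 (since 4·3 = 12 = 1·11 + 1), so t ≡ 3·10 = 30 ≡ 8 (mod 11).
    Then x = 2 + 4·8 = 34, valid modulo lcm(4, 11) = 44: x ≡ 34 (mod 44).
  Combine with x ≡ 1 (mod 7): since gcd(44, 7) = 1, we get a unique residue mod 308.
    Write x = 34 + 44·t and substitute into x ≡ 1 (mod 7): 44·t ≡ 1 − 34 = -33 (mod 7).
    Reduce coefficients mod 7: 2·t ≡ 2 (mod 7).
    The inverse of 2 mod 7 is 4 (since 2·4 = 8 = 1·7 + 1), so t ≡ 4·2 = 8 ≡ 1 (mod 7).
    Then x = 34 + 44·1 = 78, valid modulo lcm(44, 7) = 308: x ≡ 78 (mod 308).
Verify: 78 mod 4 = 2 ✓, 78 mod 11 = 1 ✓, 78 mod 7 = 1 ✓.

x ≡ 78 (mod 308).


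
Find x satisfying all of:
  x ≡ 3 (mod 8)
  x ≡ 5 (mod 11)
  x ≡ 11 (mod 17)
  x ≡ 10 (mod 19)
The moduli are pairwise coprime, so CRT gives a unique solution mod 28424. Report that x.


Product of moduli M = 8 · 11 · 17 · 19 = 28424.
Merge one congruence at a time:
  Start: x ≡ 3 (mod 8).
  Combine with x ≡ 5 (mod 11); new modulus lcm = 88.
    Write x = 3 + 8·t and substitute into x ≡ 5 (mod 11): 8·t ≡ 5 − 3 = 2 (mod 11).
    The inverse of 8 mod 11 is 7 (since 8·7 = 56 = 5·11 + 1), so t ≡ 7·2 = 14 ≡ 3 (mod 11).
    Then x = 3 + 8·3 = 27, valid modulo lcm(8, 11) = 88: x ≡ 27 (mod 88).
  Combine with x ≡ 11 (mod 17); new modulus lcm = 1496.
    Write x = 27 + 88·t and substitute into x ≡ 11 (mod 17): 88·t ≡ 11 − 27 = -16 (mod 17).
    Reduce coefficients mod 17: 3·t ≡ 1 (mod 17).
    The inverse of 3 mod 17 is 6 (since 3·6 = 18 = 1·17 + 1), so t ≡ 6·1 = 6 ≡ 6 (mod 17).
    Then x = 27 + 88·6 = 555, valid modulo lcm(88, 17) = 1496: x ≡ 555 (mod 1496).
  Combine with x ≡ 10 (mod 19); new modulus lcm = 28424.
    Write x = 555 + 1496·t and substitute into x ≡ 10 (mod 19): 1496·t ≡ 10 − 555 = -545 (mod 19).
    Reduce coefficients mod 19: 14·t ≡ 6 (mod 19).
    The inverse of 14 mod 19 is 15 (since 14·15 = 210 = 11·19 + 1), so t ≡ 15·6 = 90 ≡ 14 (mod 19).
    Then x = 555 + 1496·14 = 21499, valid modulo lcm(1496, 19) = 28424: x ≡ 21499 (mod 28424).
Verify against each original: 21499 mod 8 = 3, 21499 mod 11 = 5, 21499 mod 17 = 11, 21499 mod 19 = 10.

x ≡ 21499 (mod 28424).


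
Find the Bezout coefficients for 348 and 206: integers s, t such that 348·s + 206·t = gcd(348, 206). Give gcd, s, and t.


Euclidean algorithm on (348, 206) — divide until remainder is 0:
  348 = 1 · 206 + 142
  206 = 1 · 142 + 64
  142 = 2 · 64 + 14
  64 = 4 · 14 + 8
  14 = 1 · 8 + 6
  8 = 1 · 6 + 2
  6 = 3 · 2 + 0
gcd(348, 206) = 2.
Track Bezout coefficients alongside the remainders: start with r₀ = 348 = a·1 + b·0 (s = 1, t = 0) and r₁ = 206 = a·0 + b·1 (s = 0, t = 1); each new remainder r_{k+1} = r_{k-1} − q_k·r_k inherits s_{k+1} = s_{k-1} − q_k·s_k, t_{k+1} = t_{k-1} − q_k·t_k, so r_k = a·s_k + b·t_k at every step:
  q = 1: r = 142, s = 1 − 1·0 = 1, t = 0 − 1·1 = -1  (check: 348·1 + 206·(-1) = 142)
  q = 1: r = 64, s = 0 − 1·1 = -1, t = 1 − 1·(-1) = 2  (check: 348·(-1) + 206·2 = 64)
  q = 2: r = 14, s = 1 − 2·(-1) = 3, t = -1 − 2·2 = -5  (check: 348·3 + 206·(-5) = 14)
  q = 4: r = 8, s = -1 − 4·3 = -13, t = 2 − 4·(-5) = 22  (check: 348·(-13) + 206·22 = 8)
  q = 1: r = 6, s = 3 − 1·(-13) = 16, t = -5 − 1·22 = -27  (check: 348·16 + 206·(-27) = 6)
  q = 1: r = 2, s = -13 − 1·16 = -29, t = 22 − 1·(-27) = 49  (check: 348·(-29) + 206·49 = 2)
The row with r = 2 (the gcd) gives the Bezout coefficients s = -29, t = 49.
Result: 348 · (-29) + 206 · (49) = 2.

gcd(348, 206) = 2; s = -29, t = 49 (check: 348·(-29) + 206·49 = 2).


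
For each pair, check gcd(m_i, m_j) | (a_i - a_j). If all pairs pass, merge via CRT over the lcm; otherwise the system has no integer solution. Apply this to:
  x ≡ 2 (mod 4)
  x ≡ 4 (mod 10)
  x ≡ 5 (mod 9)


Moduli 4, 10, 9 are not pairwise coprime, so CRT works modulo lcm(m_i) when all pairwise compatibility conditions hold.
Pairwise compatibility: gcd(m_i, m_j) must divide a_i - a_j for every pair.
Merge one congruence at a time:
  Start: x ≡ 2 (mod 4).
  Combine with x ≡ 4 (mod 10): gcd(4, 10) = 2; 4 - 2 = 2, which IS divisible by 2, so compatible.
    Write x = 2 + 4·t and substitute into x ≡ 4 (mod 10): 4·t ≡ 4 − 2 = 2 (mod 10).
    Divide the congruence (and modulus) by g = 2: 2·t ≡ 1 (mod 5).
    The inverse of 2 mod 5 is 3 (since 2·3 = 6 = 1·5 + 1), so t ≡ 3·1 = 3 ≡ 3 (mod 5).
    Then x = 2 + 4·3 = 14, valid modulo lcm(4, 10) = 20: x ≡ 14 (mod 20).
  Combine with x ≡ 5 (mod 9): gcd(20, 9) = 1; 5 - 14 = -9, which IS divisible by 1, so compatible.
    Write x = 14 + 20·t and substitute into x ≡ 5 (mod 9): 20·t ≡ 5 − 14 = -9 (mod 9).
    Reduce coefficients mod 9: 2·t ≡ 0 (mod 9).
    The inverse of 2 mod 9 is 5 (since 2·5 = 10 = 1·9 + 1), so t ≡ 5·0 = 0 ≡ 0 (mod 9).
    Then x = 14 + 20·0 = 14, valid modulo lcm(20, 9) = 180: x ≡ 14 (mod 180).
Verify: 14 mod 4 = 2, 14 mod 10 = 4, 14 mod 9 = 5.

x ≡ 14 (mod 180).


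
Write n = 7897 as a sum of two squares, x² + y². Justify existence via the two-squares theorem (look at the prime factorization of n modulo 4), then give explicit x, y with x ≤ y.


Step 1: Factor n = 7897 = 53 · 149.
Step 2: Check the mod-4 condition on each prime factor: 53 ≡ 1 (mod 4), exponent 1; 149 ≡ 1 (mod 4), exponent 1.
All primes ≡ 3 (mod 4) appear to even exponent (or don't appear), so by the two-squares theorem n IS expressible as a sum of two squares.
Step 3: Build a representation. Here n = 53 · 149 is a product of primes ≡ 1 (mod 4). Each prime p ≡ 1 (mod 4) is itself a sum of two squares; find a² by testing p − a² for a perfect square:
  53: 53 − 1² = 52, 53 − 2² = 49 = 7² ⇒ 53 = 2² + 7².
  149: 149 − 1² = 148, 149 − 2² = 145, 149 − 3² = 140, 149 − 4² = 133, 149 − 5² = 124, 149 − 6² = 113, 149 − 7² = 100 = 10² ⇒ 149 = 7² + 10².
  Combine using the Brahmagupta–Fibonacci identity (a² + b²)(c² + d²) = (ac − bd)² + (ad + bc)² = (ac + bd)² + (ad − bc)²:
  53 · 149 = 7897: from (2² + 7²)(7² + 10²), take (2·7 − 7·10, 2·10 + 7·7) = (14 − 70, 20 + 49) = (-56, 69); dropping signs (only squares matter) gives (56, 69); check 56² + 69² = 3136 + 4761 = 7897 ✓.
Step 4: Order so x ≤ y and verify: 56² + 69² = 3136 + 4761 = 7897 = n. ✓

n = 7897 = 56² + 69² (one valid representation with x ≤ y).


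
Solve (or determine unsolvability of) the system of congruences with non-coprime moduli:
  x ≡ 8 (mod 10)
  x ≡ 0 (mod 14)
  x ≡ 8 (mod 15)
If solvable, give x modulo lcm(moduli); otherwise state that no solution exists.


Moduli 10, 14, 15 are not pairwise coprime, so CRT works modulo lcm(m_i) when all pairwise compatibility conditions hold.
Pairwise compatibility: gcd(m_i, m_j) must divide a_i - a_j for every pair.
Merge one congruence at a time:
  Start: x ≡ 8 (mod 10).
  Combine with x ≡ 0 (mod 14): gcd(10, 14) = 2; 0 - 8 = -8, which IS divisible by 2, so compatible.
    Write x = 8 + 10·t and substitute into x ≡ 0 (mod 14): 10·t ≡ 0 − 8 = -8 (mod 14).
    Divide the congruence (and modulus) by g = 2: 5·t ≡ -4 (mod 7).
    Reduce coefficients mod 7: 5·t ≡ 3 (mod 7).
    The inverse of 5 mod 7 is 3 (since 5·3 = 15 = 2·7 + 1), so t ≡ 3·3 = 9 ≡ 2 (mod 7).
    Then x = 8 + 10·2 = 28, valid modulo lcm(10, 14) = 70: x ≡ 28 (mod 70).
  Combine with x ≡ 8 (mod 15): gcd(70, 15) = 5; 8 - 28 = -20, which IS divisible by 5, so compatible.
    Write x = 28 + 70·t and substitute into x ≡ 8 (mod 15): 70·t ≡ 8 − 28 = -20 (mod 15).
    Divide the congruence (and modulus) by g = 5: 14·t ≡ -4 (mod 3).
    Reduce coefficients mod 3: 2·t ≡ 2 (mod 3).
    The inverse of 2 mod 3 is 2 (since 2·2 = 4 = 1·3 + 1), so t ≡ 2·2 = 4 ≡ 1 (mod 3).
    Then x = 28 + 70·1 = 98, valid modulo lcm(70, 15) = 210: x ≡ 98 (mod 210).
Verify: 98 mod 10 = 8, 98 mod 14 = 0, 98 mod 15 = 8.

x ≡ 98 (mod 210).


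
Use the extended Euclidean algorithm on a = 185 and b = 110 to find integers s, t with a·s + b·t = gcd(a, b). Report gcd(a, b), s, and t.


Euclidean algorithm on (185, 110) — divide until remainder is 0:
  185 = 1 · 110 + 75
  110 = 1 · 75 + 35
  75 = 2 · 35 + 5
  35 = 7 · 5 + 0
gcd(185, 110) = 5.
Track Bezout coefficients alongside the remainders: start with r₀ = 185 = a·1 + b·0 (s = 1, t = 0) and r₁ = 110 = a·0 + b·1 (s = 0, t = 1); each new remainder r_{k+1} = r_{k-1} − q_k·r_k inherits s_{k+1} = s_{k-1} − q_k·s_k, t_{k+1} = t_{k-1} − q_k·t_k, so r_k = a·s_k + b·t_k at every step:
  q = 1: r = 75, s = 1 − 1·0 = 1, t = 0 − 1·1 = -1  (check: 185·1 + 110·(-1) = 75)
  q = 1: r = 35, s = 0 − 1·1 = -1, t = 1 − 1·(-1) = 2  (check: 185·(-1) + 110·2 = 35)
  q = 2: r = 5, s = 1 − 2·(-1) = 3, t = -1 − 2·2 = -5  (check: 185·3 + 110·(-5) = 5)
The row with r = 5 (the gcd) gives the Bezout coefficients s = 3, t = -5.
Result: 185 · (3) + 110 · (-5) = 5.

gcd(185, 110) = 5; s = 3, t = -5 (check: 185·3 + 110·(-5) = 5).
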